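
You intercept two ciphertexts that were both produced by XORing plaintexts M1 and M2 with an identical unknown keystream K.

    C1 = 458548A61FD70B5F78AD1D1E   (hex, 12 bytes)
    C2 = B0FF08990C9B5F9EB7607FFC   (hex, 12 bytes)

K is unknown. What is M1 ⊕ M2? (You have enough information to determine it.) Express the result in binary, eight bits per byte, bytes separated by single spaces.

11110101 01111010 01000000 00111111 00010011 01001100 01010100 11000001 11001111 11001101 01100010 11100010

C1 ⊕ C2 = (M1 ⊕ K) ⊕ (M2 ⊕ K) = M1 ⊕ M2 — the shared key cancels under XOR.
45 XOR b0 = f5
85 XOR ff = 7a
48 XOR 08 = 40
a6 XOR 99 = 3f
1f XOR 0c = 13
d7 XOR 9b = 4c
0b XOR 5f = 54
5f XOR 9e = c1
78 XOR b7 = cf
ad XOR 60 = cd
1d XOR 7f = 62
1e XOR fc = e2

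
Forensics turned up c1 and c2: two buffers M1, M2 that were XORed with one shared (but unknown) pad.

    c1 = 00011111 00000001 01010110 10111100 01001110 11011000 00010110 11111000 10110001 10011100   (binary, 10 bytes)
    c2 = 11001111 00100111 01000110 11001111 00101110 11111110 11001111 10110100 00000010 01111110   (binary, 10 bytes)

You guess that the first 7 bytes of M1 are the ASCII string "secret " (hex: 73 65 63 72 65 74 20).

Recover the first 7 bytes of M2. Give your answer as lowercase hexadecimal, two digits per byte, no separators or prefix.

First, c1 ⊕ c2 = (M1 ⊕ K) ⊕ (M2 ⊕ K) = M1 ⊕ M2, so the key drops out. Then M2 = (M1 ⊕ M2) ⊕ M1 over the first 7 bytes.
byte 0: (1f ⊕ cf) ⊕ 73 = d0 ⊕ 73 = a3
byte 1: (01 ⊕ 27) ⊕ 65 = 26 ⊕ 65 = 43
byte 2: (56 ⊕ 46) ⊕ 63 = 10 ⊕ 63 = 73
byte 3: (bc ⊕ cf) ⊕ 72 = 73 ⊕ 72 = 01
byte 4: (4e ⊕ 2e) ⊕ 65 = 60 ⊕ 65 = 05
byte 5: (d8 ⊕ fe) ⊕ 74 = 26 ⊕ 74 = 52
byte 6: (16 ⊕ cf) ⊕ 20 = d9 ⊕ 20 = f9

a34373010552f9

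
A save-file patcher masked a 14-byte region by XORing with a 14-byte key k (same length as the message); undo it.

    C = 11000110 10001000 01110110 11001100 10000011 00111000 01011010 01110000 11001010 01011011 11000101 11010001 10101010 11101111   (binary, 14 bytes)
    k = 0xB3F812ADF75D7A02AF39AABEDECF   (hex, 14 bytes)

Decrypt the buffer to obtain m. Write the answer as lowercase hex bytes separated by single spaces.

75 70 64 61 74 65 20 72 65 62 6f 6f 74 20

XOR is its own inverse, so applying the key byte-wise gives the result directly.
c6 xor b3 = 75
88 xor f8 = 70
76 xor 12 = 64
cc xor ad = 61
83 xor f7 = 74
38 xor 5d = 65
5a xor 7a = 20
70 xor 02 = 72
ca xor af = 65
5b xor 39 = 62
c5 xor aa = 6f
d1 xor be = 6f
aa xor de = 74
ef xor cf = 20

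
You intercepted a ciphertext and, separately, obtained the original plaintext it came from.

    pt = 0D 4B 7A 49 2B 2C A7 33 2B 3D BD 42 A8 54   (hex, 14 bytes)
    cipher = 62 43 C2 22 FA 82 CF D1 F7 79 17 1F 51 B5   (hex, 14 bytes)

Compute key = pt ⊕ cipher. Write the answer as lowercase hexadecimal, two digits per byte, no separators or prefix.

Since cipher = pt ⊕ key, XORing both sides with pt gives key = pt ⊕ cipher.
0d XOR 62 = 6f
4b XOR 43 = 08
7a XOR c2 = b8
49 XOR 22 = 6b
2b XOR fa = d1
2c XOR 82 = ae
a7 XOR cf = 68
33 XOR d1 = e2
2b XOR f7 = dc
3d XOR 79 = 44
bd XOR 17 = aa
42 XOR 1f = 5d
a8 XOR 51 = f9
54 XOR b5 = e1

6f08b86bd1ae68e2dc44aa5df9e1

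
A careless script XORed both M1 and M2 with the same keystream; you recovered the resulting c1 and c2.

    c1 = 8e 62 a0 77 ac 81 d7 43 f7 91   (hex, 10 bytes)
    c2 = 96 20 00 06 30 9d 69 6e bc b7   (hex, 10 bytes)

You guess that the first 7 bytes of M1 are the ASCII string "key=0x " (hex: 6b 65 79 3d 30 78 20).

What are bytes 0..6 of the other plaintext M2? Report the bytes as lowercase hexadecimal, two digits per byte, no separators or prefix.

First, c1 ⊕ c2 = (M1 ⊕ K) ⊕ (M2 ⊕ K) = M1 ⊕ M2, so the key drops out. Then M2 = (M1 ⊕ M2) ⊕ M1 over the first 7 bytes.
byte 0: (8e XOR 96) XOR 6b = 18 XOR 6b = 73
byte 1: (62 XOR 20) XOR 65 = 42 XOR 65 = 27
byte 2: (a0 XOR 00) XOR 79 = a0 XOR 79 = d9
byte 3: (77 XOR 06) XOR 3d = 71 XOR 3d = 4c
byte 4: (ac XOR 30) XOR 30 = 9c XOR 30 = ac
byte 5: (81 XOR 9d) XOR 78 = 1c XOR 78 = 64
byte 6: (d7 XOR 69) XOR 20 = be XOR 20 = 9e

7327d94cac649e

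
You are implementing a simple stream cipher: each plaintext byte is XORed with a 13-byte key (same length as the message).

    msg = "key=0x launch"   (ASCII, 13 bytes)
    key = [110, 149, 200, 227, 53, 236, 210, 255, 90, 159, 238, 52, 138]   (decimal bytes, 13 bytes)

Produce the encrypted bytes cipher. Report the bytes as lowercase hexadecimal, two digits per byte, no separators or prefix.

05f0b1de0594f2933bea8057e2

XOR is its own inverse, so applying the key byte-wise gives the result directly.
6b ^ 6e = 05
65 ^ 95 = f0
79 ^ c8 = b1
3d ^ e3 = de
30 ^ 35 = 05
78 ^ ec = 94
20 ^ d2 = f2
6c ^ ff = 93
61 ^ 5a = 3b
75 ^ 9f = ea
6e ^ ee = 80
63 ^ 34 = 57
68 ^ 8a = e2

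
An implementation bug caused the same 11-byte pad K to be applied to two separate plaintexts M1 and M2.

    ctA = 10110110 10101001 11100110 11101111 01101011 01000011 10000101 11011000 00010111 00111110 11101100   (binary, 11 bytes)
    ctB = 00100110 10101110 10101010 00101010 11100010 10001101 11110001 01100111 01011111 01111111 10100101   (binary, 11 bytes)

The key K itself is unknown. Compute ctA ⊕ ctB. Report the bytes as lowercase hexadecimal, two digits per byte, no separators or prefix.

90074cc589ce74bf484149

ctA ⊕ ctB = (M1 ⊕ K) ⊕ (M2 ⊕ K) = M1 ⊕ M2 — the shared key cancels under XOR.
182 xor  38 = 144
169 xor 174 =   7
230 xor 170 =  76
239 xor  42 = 197
107 xor 226 = 137
 67 xor 141 = 206
133 xor 241 = 116
216 xor 103 = 191
 23 xor  95 =  72
 62 xor 127 =  65
236 xor 165 =  73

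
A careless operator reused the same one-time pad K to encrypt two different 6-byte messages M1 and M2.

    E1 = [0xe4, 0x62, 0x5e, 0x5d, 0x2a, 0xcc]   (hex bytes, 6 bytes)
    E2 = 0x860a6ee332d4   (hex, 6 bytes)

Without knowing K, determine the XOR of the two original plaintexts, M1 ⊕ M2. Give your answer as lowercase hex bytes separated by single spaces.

62 68 30 be 18 18

E1 ⊕ E2 = (M1 ⊕ K) ⊕ (M2 ⊕ K) = M1 ⊕ M2 — the shared key cancels under XOR.
byte 0: 228 xor 134 =  98
byte 1:  98 xor  10 = 104
byte 2:  94 xor 110 =  48
byte 3:  93 xor 227 = 190
byte 4:  42 xor  50 =  24
byte 5: 204 xor 212 =  24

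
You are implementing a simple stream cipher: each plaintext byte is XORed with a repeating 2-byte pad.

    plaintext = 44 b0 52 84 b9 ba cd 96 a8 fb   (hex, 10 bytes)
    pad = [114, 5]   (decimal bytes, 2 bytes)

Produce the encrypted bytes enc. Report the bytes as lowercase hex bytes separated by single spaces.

The 2-byte key repeats, so the effective keystream is 72 05 72 05 72 05 72 05 72 05.
byte 0: 01000100 XOR 01110010 = 00110110
byte 1: 10110000 XOR 00000101 = 10110101
byte 2: 01010010 XOR 01110010 = 00100000
byte 3: 10000100 XOR 00000101 = 10000001
byte 4: 10111001 XOR 01110010 = 11001011
byte 5: 10111010 XOR 00000101 = 10111111
byte 6: 11001101 XOR 01110010 = 10111111
byte 7: 10010110 XOR 00000101 = 10010011
byte 8: 10101000 XOR 01110010 = 11011010
byte 9: 11111011 XOR 00000101 = 11111110

36 b5 20 81 cb bf bf 93 da fe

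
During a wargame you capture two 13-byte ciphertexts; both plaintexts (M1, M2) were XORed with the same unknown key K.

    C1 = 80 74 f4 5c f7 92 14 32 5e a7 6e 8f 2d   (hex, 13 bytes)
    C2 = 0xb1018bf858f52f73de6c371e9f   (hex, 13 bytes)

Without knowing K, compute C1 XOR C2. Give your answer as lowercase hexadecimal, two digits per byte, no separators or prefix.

C1 ⊕ C2 = (M1 ⊕ K) ⊕ (M2 ⊕ K) = M1 ⊕ M2 — the shared key cancels under XOR.
byte 0: 80 XOR b1 = 31
byte 1: 74 XOR 01 = 75
byte 2: f4 XOR 8b = 7f
byte 3: 5c XOR f8 = a4
byte 4: f7 XOR 58 = af
byte 5: 92 XOR f5 = 67
byte 6: 14 XOR 2f = 3b
byte 7: 32 XOR 73 = 41
byte 8: 5e XOR de = 80
byte 9: a7 XOR 6c = cb
byte 10: 6e XOR 37 = 59
byte 11: 8f XOR 1e = 91
byte 12: 2d XOR 9f = b2

31757fa4af673b4180cb5991b2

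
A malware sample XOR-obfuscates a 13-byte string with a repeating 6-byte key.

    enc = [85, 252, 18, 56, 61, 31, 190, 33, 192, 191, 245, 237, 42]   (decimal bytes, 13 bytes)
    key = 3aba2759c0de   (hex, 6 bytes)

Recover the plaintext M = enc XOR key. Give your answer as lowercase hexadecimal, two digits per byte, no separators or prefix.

6f463561fdc1849be7e6353310

The 6-byte key repeats, so the effective keystream is 3a ba 27 59 c0 de 3a ba 27 59 c0 de 3a.
byte 0: 55 ⊕ 3a = 6f
byte 1: fc ⊕ ba = 46
byte 2: 12 ⊕ 27 = 35
byte 3: 38 ⊕ 59 = 61
byte 4: 3d ⊕ c0 = fd
byte 5: 1f ⊕ de = c1
byte 6: be ⊕ 3a = 84
byte 7: 21 ⊕ ba = 9b
byte 8: c0 ⊕ 27 = e7
byte 9: bf ⊕ 59 = e6
byte 10: f5 ⊕ c0 = 35
byte 11: ed ⊕ de = 33
byte 12: 2a ⊕ 3a = 10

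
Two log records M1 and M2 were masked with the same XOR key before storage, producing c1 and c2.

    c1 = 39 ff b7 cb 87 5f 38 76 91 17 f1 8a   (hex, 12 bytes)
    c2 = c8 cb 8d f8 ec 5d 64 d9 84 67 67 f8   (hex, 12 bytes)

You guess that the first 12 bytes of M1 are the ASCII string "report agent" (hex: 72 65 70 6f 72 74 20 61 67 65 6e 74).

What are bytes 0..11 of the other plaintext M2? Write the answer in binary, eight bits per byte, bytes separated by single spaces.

10000011 01010001 01001010 01011100 00011001 01110110 01111100 11001110 01110010 00010101 11111000 00000110

First, c1 ⊕ c2 = (M1 ⊕ K) ⊕ (M2 ⊕ K) = M1 ⊕ M2, so the key drops out. Then M2 = (M1 ⊕ M2) ⊕ M1 over the first 12 bytes.
byte 0: (39 XOR c8) XOR 72 = f1 XOR 72 = 83
byte 1: (ff XOR cb) XOR 65 = 34 XOR 65 = 51
byte 2: (b7 XOR 8d) XOR 70 = 3a XOR 70 = 4a
byte 3: (cb XOR f8) XOR 6f = 33 XOR 6f = 5c
byte 4: (87 XOR ec) XOR 72 = 6b XOR 72 = 19
byte 5: (5f XOR 5d) XOR 74 = 02 XOR 74 = 76
byte 6: (38 XOR 64) XOR 20 = 5c XOR 20 = 7c
byte 7: (76 XOR d9) XOR 61 = af XOR 61 = ce
byte 8: (91 XOR 84) XOR 67 = 15 XOR 67 = 72
byte 9: (17 XOR 67) XOR 65 = 70 XOR 65 = 15
byte 10: (f1 XOR 67) XOR 6e = 96 XOR 6e = f8
byte 11: (8a XOR f8) XOR 74 = 72 XOR 74 = 06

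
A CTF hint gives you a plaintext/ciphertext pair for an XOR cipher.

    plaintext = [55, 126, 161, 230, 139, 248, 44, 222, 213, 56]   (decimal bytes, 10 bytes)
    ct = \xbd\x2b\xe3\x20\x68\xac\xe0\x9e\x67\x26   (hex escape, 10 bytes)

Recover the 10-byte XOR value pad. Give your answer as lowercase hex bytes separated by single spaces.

Since ct = plaintext ⊕ pad, XORing both sides with plaintext gives pad = plaintext ⊕ ct.
00110111 ^ 10111101 = 10001010
01111110 ^ 00101011 = 01010101
10100001 ^ 11100011 = 01000010
11100110 ^ 00100000 = 11000110
10001011 ^ 01101000 = 11100011
11111000 ^ 10101100 = 01010100
00101100 ^ 11100000 = 11001100
11011110 ^ 10011110 = 01000000
11010101 ^ 01100111 = 10110010
00111000 ^ 00100110 = 00011110

8a 55 42 c6 e3 54 cc 40 b2 1e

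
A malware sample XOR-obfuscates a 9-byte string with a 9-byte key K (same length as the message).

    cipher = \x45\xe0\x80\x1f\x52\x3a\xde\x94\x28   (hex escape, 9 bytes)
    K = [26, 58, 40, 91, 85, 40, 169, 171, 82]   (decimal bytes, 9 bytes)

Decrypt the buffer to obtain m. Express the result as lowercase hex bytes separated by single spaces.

45 ^ 1a = 5f
e0 ^ 3a = da
80 ^ 28 = a8
1f ^ 5b = 44
52 ^ 55 = 07
3a ^ 28 = 12
de ^ a9 = 77
94 ^ ab = 3f
28 ^ 52 = 7a

5f da a8 44 07 12 77 3f 7a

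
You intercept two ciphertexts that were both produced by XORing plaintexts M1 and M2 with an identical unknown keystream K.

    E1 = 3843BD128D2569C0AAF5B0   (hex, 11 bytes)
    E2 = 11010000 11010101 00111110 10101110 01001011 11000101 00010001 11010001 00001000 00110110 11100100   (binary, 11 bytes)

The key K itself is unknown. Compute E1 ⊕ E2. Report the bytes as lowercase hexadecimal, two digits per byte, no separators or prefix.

E1 ⊕ E2 = (M1 ⊕ K) ⊕ (M2 ⊕ K) = M1 ⊕ M2 — the shared key cancels under XOR.
38 ⊕ d0 = e8
43 ⊕ d5 = 96
bd ⊕ 3e = 83
12 ⊕ ae = bc
8d ⊕ 4b = c6
25 ⊕ c5 = e0
69 ⊕ 11 = 78
c0 ⊕ d1 = 11
aa ⊕ 08 = a2
f5 ⊕ 36 = c3
b0 ⊕ e4 = 54

e89683bcc6e07811a2c354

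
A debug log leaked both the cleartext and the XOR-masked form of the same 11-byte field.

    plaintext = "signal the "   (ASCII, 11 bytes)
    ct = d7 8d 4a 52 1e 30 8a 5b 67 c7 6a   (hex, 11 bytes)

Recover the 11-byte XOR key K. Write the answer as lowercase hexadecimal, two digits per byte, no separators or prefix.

Since ct = plaintext ⊕ K, XORing both sides with plaintext gives K = plaintext ⊕ ct.
byte 0: 73 ⊕ d7 = a4
byte 1: 69 ⊕ 8d = e4
byte 2: 67 ⊕ 4a = 2d
byte 3: 6e ⊕ 52 = 3c
byte 4: 61 ⊕ 1e = 7f
byte 5: 6c ⊕ 30 = 5c
byte 6: 20 ⊕ 8a = aa
byte 7: 74 ⊕ 5b = 2f
byte 8: 68 ⊕ 67 = 0f
byte 9: 65 ⊕ c7 = a2
byte 10: 20 ⊕ 6a = 4a

a4e42d3c7f5caa2f0fa24a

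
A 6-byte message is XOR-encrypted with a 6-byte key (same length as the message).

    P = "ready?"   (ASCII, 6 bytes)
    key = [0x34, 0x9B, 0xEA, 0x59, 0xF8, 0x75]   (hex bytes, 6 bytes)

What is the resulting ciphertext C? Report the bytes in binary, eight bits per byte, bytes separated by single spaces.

01000110 11111110 10001011 00111101 10000001 01001010

01110010 ^ 00110100 = 01000110
01100101 ^ 10011011 = 11111110
01100001 ^ 11101010 = 10001011
01100100 ^ 01011001 = 00111101
01111001 ^ 11111000 = 10000001
00111111 ^ 01110101 = 01001010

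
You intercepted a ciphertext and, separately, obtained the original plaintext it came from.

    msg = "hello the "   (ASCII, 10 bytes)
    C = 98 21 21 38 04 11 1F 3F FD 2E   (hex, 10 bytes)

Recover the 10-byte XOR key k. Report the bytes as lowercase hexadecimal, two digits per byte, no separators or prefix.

f0444d546b316b57980e

Since C = msg ⊕ k, XORing both sides with msg gives k = msg ⊕ C.
104 ⊕ 152 = 240
101 ⊕  33 =  68
108 ⊕  33 =  77
108 ⊕  56 =  84
111 ⊕   4 = 107
 32 ⊕  17 =  49
116 ⊕  31 = 107
104 ⊕  63 =  87
101 ⊕ 253 = 152
 32 ⊕  46 =  14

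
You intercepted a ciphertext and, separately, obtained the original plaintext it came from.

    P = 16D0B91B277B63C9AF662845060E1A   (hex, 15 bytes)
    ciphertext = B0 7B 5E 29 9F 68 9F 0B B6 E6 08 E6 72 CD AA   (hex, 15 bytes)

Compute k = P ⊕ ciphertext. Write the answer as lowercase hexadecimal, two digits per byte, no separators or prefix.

Since ciphertext = P ⊕ k, XORing both sides with P gives k = P ⊕ ciphertext.
byte 0: 16 xor b0 = a6
byte 1: d0 xor 7b = ab
byte 2: b9 xor 5e = e7
byte 3: 1b xor 29 = 32
byte 4: 27 xor 9f = b8
byte 5: 7b xor 68 = 13
byte 6: 63 xor 9f = fc
byte 7: c9 xor 0b = c2
byte 8: af xor b6 = 19
byte 9: 66 xor e6 = 80
byte 10: 28 xor 08 = 20
byte 11: 45 xor e6 = a3
byte 12: 06 xor 72 = 74
byte 13: 0e xor cd = c3
byte 14: 1a xor aa = b0

a6abe732b813fcc2198020a374c3b0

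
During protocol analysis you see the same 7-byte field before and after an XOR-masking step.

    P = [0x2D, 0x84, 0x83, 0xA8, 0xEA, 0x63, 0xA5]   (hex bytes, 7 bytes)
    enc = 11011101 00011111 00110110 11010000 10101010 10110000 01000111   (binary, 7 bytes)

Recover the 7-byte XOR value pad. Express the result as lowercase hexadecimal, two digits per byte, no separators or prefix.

Since enc = P ⊕ pad, XORing both sides with P gives pad = P ⊕ enc.
2d xor dd = f0
84 xor 1f = 9b
83 xor 36 = b5
a8 xor d0 = 78
ea xor aa = 40
63 xor b0 = d3
a5 xor 47 = e2

f09bb57840d3e2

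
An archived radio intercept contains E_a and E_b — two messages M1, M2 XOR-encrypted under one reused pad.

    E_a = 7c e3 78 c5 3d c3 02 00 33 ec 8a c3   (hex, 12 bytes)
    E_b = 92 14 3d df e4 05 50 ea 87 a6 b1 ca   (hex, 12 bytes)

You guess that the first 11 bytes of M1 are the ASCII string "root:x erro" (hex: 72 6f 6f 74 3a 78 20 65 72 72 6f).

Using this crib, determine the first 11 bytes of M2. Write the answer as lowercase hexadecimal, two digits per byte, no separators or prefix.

First, E_a ⊕ E_b = (M1 ⊕ K) ⊕ (M2 ⊕ K) = M1 ⊕ M2, so the key drops out. Then M2 = (M1 ⊕ M2) ⊕ M1 over the first 11 bytes.
byte 0: (7c xor 92) xor 72 = ee xor 72 = 9c
byte 1: (e3 xor 14) xor 6f = f7 xor 6f = 98
byte 2: (78 xor 3d) xor 6f = 45 xor 6f = 2a
byte 3: (c5 xor df) xor 74 = 1a xor 74 = 6e
byte 4: (3d xor e4) xor 3a = d9 xor 3a = e3
byte 5: (c3 xor 05) xor 78 = c6 xor 78 = be
byte 6: (02 xor 50) xor 20 = 52 xor 20 = 72
byte 7: (00 xor ea) xor 65 = ea xor 65 = 8f
byte 8: (33 xor 87) xor 72 = b4 xor 72 = c6
byte 9: (ec xor a6) xor 72 = 4a xor 72 = 38
byte 10: (8a xor b1) xor 6f = 3b xor 6f = 54

9c982a6ee3be728fc63854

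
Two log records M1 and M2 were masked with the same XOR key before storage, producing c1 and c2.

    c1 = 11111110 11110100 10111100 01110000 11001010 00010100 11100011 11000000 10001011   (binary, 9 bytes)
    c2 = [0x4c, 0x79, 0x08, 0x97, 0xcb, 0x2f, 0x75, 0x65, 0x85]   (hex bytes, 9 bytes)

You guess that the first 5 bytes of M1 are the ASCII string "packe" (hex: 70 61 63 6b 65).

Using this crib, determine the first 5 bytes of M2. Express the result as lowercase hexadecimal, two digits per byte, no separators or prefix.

c2ecd78c64

First, c1 ⊕ c2 = (M1 ⊕ K) ⊕ (M2 ⊕ K) = M1 ⊕ M2, so the key drops out. Then M2 = (M1 ⊕ M2) ⊕ M1 over the first 5 bytes.
byte 0: (fe ⊕ 4c) ⊕ 70 = b2 ⊕ 70 = c2
byte 1: (f4 ⊕ 79) ⊕ 61 = 8d ⊕ 61 = ec
byte 2: (bc ⊕ 08) ⊕ 63 = b4 ⊕ 63 = d7
byte 3: (70 ⊕ 97) ⊕ 6b = e7 ⊕ 6b = 8c
byte 4: (ca ⊕ cb) ⊕ 65 = 01 ⊕ 65 = 64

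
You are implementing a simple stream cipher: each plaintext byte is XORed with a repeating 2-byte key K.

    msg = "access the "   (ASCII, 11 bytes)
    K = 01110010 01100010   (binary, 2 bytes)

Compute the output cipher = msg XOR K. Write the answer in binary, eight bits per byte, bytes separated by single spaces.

The 2-byte key repeats, so the effective keystream is 72 62 72 62 72 62 72 62 72 62 72.
byte 0: 61 ^ 72 = 13
byte 1: 63 ^ 62 = 01
byte 2: 63 ^ 72 = 11
byte 3: 65 ^ 62 = 07
byte 4: 73 ^ 72 = 01
byte 5: 73 ^ 62 = 11
byte 6: 20 ^ 72 = 52
byte 7: 74 ^ 62 = 16
byte 8: 68 ^ 72 = 1a
byte 9: 65 ^ 62 = 07
byte 10: 20 ^ 72 = 52

00010011 00000001 00010001 00000111 00000001 00010001 01010010 00010110 00011010 00000111 01010010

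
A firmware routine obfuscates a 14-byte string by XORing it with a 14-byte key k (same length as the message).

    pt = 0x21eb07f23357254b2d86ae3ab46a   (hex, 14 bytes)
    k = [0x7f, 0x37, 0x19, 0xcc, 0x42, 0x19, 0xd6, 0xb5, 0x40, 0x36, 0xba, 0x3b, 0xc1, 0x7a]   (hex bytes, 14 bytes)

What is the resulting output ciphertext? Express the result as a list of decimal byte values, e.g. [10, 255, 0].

[94, 220, 30, 62, 113, 78, 243, 254, 109, 176, 20, 1, 117, 16]

21 xor 7f = 5e
eb xor 37 = dc
07 xor 19 = 1e
f2 xor cc = 3e
33 xor 42 = 71
57 xor 19 = 4e
25 xor d6 = f3
4b xor b5 = fe
2d xor 40 = 6d
86 xor 36 = b0
ae xor ba = 14
3a xor 3b = 01
b4 xor c1 = 75
6a xor 7a = 10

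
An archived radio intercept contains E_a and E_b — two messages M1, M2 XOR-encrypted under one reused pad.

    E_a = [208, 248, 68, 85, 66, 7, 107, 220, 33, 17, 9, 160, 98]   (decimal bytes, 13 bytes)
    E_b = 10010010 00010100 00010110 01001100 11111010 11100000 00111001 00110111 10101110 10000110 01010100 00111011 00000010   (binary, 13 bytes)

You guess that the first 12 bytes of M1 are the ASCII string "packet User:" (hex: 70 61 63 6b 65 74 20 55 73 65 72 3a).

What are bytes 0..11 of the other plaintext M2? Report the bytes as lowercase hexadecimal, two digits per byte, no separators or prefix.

328d3172dd9372befcf22fa1

First, E_a ⊕ E_b = (M1 ⊕ K) ⊕ (M2 ⊕ K) = M1 ⊕ M2, so the key drops out. Then M2 = (M1 ⊕ M2) ⊕ M1 over the first 12 bytes.
byte 0: (d0 ^ 92) ^ 70 = 42 ^ 70 = 32
byte 1: (f8 ^ 14) ^ 61 = ec ^ 61 = 8d
byte 2: (44 ^ 16) ^ 63 = 52 ^ 63 = 31
byte 3: (55 ^ 4c) ^ 6b = 19 ^ 6b = 72
byte 4: (42 ^ fa) ^ 65 = b8 ^ 65 = dd
byte 5: (07 ^ e0) ^ 74 = e7 ^ 74 = 93
byte 6: (6b ^ 39) ^ 20 = 52 ^ 20 = 72
byte 7: (dc ^ 37) ^ 55 = eb ^ 55 = be
byte 8: (21 ^ ae) ^ 73 = 8f ^ 73 = fc
byte 9: (11 ^ 86) ^ 65 = 97 ^ 65 = f2
byte 10: (09 ^ 54) ^ 72 = 5d ^ 72 = 2f
byte 11: (a0 ^ 3b) ^ 3a = 9b ^ 3a = a1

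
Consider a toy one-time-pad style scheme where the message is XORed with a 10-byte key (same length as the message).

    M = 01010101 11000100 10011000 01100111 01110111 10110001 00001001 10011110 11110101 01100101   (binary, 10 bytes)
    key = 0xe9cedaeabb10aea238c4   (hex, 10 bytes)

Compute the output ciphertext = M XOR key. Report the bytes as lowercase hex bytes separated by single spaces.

XOR is its own inverse, so applying the key byte-wise gives the result directly.
55 XOR e9 = bc
c4 XOR ce = 0a
98 XOR da = 42
67 XOR ea = 8d
77 XOR bb = cc
b1 XOR 10 = a1
09 XOR ae = a7
9e XOR a2 = 3c
f5 XOR 38 = cd
65 XOR c4 = a1

bc 0a 42 8d cc a1 a7 3c cd a1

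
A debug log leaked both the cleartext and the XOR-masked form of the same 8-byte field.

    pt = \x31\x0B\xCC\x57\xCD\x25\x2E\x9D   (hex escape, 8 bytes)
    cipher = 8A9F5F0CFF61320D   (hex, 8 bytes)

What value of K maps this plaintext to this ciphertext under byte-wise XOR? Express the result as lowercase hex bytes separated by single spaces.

Since cipher = pt ⊕ K, XORing both sides with pt gives K = pt ⊕ cipher.
00110001 ⊕ 10001010 = 10111011
00001011 ⊕ 10011111 = 10010100
11001100 ⊕ 01011111 = 10010011
01010111 ⊕ 00001100 = 01011011
11001101 ⊕ 11111111 = 00110010
00100101 ⊕ 01100001 = 01000100
00101110 ⊕ 00110010 = 00011100
10011101 ⊕ 00001101 = 10010000

bb 94 93 5b 32 44 1c 90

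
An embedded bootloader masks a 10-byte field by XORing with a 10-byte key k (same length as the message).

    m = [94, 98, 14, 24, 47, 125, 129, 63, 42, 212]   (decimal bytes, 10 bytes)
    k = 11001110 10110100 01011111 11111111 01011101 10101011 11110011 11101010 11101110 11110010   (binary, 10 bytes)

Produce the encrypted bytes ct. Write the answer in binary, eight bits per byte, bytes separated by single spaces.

10010000 11010110 01010001 11100111 01110010 11010110 01110010 11010101 11000100 00100110

XOR is its own inverse, so applying the key byte-wise gives the result directly.
01011110 XOR 11001110 = 10010000
01100010 XOR 10110100 = 11010110
00001110 XOR 01011111 = 01010001
00011000 XOR 11111111 = 11100111
00101111 XOR 01011101 = 01110010
01111101 XOR 10101011 = 11010110
10000001 XOR 11110011 = 01110010
00111111 XOR 11101010 = 11010101
00101010 XOR 11101110 = 11000100
11010100 XOR 11110010 = 00100110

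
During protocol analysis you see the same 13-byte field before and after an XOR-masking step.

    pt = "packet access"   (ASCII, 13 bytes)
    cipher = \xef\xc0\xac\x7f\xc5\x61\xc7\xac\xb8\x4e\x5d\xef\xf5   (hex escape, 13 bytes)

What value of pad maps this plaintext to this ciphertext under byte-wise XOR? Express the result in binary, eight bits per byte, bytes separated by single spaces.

10011111 10100001 11001111 00010100 10100000 00010101 11100111 11001101 11011011 00101101 00111000 10011100 10000110

Since cipher = pt ⊕ pad, XORing both sides with pt gives pad = pt ⊕ cipher.
70 ⊕ ef = 9f
61 ⊕ c0 = a1
63 ⊕ ac = cf
6b ⊕ 7f = 14
65 ⊕ c5 = a0
74 ⊕ 61 = 15
20 ⊕ c7 = e7
61 ⊕ ac = cd
63 ⊕ b8 = db
63 ⊕ 4e = 2d
65 ⊕ 5d = 38
73 ⊕ ef = 9c
73 ⊕ f5 = 86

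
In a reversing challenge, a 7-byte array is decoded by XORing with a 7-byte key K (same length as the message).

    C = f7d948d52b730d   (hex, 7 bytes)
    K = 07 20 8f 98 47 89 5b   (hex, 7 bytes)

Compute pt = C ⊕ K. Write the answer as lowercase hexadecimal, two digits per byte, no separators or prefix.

byte 0: f7 xor 07 = f0
byte 1: d9 xor 20 = f9
byte 2: 48 xor 8f = c7
byte 3: d5 xor 98 = 4d
byte 4: 2b xor 47 = 6c
byte 5: 73 xor 89 = fa
byte 6: 0d xor 5b = 56

f0f9c74d6cfa56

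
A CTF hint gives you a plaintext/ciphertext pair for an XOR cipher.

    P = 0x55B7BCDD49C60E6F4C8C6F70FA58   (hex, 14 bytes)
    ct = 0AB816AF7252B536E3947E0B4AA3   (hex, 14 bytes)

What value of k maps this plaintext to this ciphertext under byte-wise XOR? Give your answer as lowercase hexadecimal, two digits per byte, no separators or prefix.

5f0faa723b94bb59af18117bb0fb

Since ct = P ⊕ k, XORing both sides with P gives k = P ⊕ ct.
byte 0:  85 ^  10 =  95
byte 1: 183 ^ 184 =  15
byte 2: 188 ^  22 = 170
byte 3: 221 ^ 175 = 114
byte 4:  73 ^ 114 =  59
byte 5: 198 ^  82 = 148
byte 6:  14 ^ 181 = 187
byte 7: 111 ^  54 =  89
byte 8:  76 ^ 227 = 175
byte 9: 140 ^ 148 =  24
byte 10: 111 ^ 126 =  17
byte 11: 112 ^  11 = 123
byte 12: 250 ^  74 = 176
byte 13:  88 ^ 163 = 251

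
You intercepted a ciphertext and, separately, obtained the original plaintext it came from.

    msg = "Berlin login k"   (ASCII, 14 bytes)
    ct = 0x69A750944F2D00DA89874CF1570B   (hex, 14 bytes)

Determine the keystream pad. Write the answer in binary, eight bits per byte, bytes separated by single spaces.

Since ct = msg ⊕ pad, XORing both sides with msg gives pad = msg ⊕ ct.
42 XOR 69 = 2b
65 XOR a7 = c2
72 XOR 50 = 22
6c XOR 94 = f8
69 XOR 4f = 26
6e XOR 2d = 43
20 XOR 00 = 20
6c XOR da = b6
6f XOR 89 = e6
67 XOR 87 = e0
69 XOR 4c = 25
6e XOR f1 = 9f
20 XOR 57 = 77
6b XOR 0b = 60

00101011 11000010 00100010 11111000 00100110 01000011 00100000 10110110 11100110 11100000 00100101 10011111 01110111 01100000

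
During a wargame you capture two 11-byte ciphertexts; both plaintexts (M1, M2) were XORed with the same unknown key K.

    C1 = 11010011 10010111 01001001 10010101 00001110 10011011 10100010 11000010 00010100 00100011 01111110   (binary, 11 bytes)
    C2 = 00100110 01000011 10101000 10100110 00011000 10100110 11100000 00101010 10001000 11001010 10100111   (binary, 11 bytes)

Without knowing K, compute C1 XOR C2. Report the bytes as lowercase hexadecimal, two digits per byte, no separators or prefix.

C1 ⊕ C2 = (M1 ⊕ K) ⊕ (M2 ⊕ K) = M1 ⊕ M2 — the shared key cancels under XOR.
211 ⊕  38 = 245
151 ⊕  67 = 212
 73 ⊕ 168 = 225
149 ⊕ 166 =  51
 14 ⊕  24 =  22
155 ⊕ 166 =  61
162 ⊕ 224 =  66
194 ⊕  42 = 232
 20 ⊕ 136 = 156
 35 ⊕ 202 = 233
126 ⊕ 167 = 217

f5d4e133163d42e89ce9d9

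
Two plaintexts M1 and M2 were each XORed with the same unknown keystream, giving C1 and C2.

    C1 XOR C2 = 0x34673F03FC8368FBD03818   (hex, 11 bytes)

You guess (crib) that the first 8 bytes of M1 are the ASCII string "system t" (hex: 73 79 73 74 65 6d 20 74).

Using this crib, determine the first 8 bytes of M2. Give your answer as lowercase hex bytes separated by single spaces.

Since C1 ⊕ C2 = M1 ⊕ M2, XORing with the guessed M1 bytes yields the corresponding M2 bytes: M2 = (C1 ⊕ C2) ⊕ M1.
byte 0: 34 xor 73 = 47
byte 1: 67 xor 79 = 1e
byte 2: 3f xor 73 = 4c
byte 3: 03 xor 74 = 77
byte 4: fc xor 65 = 99
byte 5: 83 xor 6d = ee
byte 6: 68 xor 20 = 48
byte 7: fb xor 74 = 8f

47 1e 4c 77 99 ee 48 8f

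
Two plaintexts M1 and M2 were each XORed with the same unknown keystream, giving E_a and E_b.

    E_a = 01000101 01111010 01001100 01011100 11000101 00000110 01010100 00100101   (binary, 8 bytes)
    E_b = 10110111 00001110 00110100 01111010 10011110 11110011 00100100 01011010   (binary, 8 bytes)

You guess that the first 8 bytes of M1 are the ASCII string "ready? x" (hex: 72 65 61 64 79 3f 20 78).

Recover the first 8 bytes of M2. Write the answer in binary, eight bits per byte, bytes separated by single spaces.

First, E_a ⊕ E_b = (M1 ⊕ K) ⊕ (M2 ⊕ K) = M1 ⊕ M2, so the key drops out. Then M2 = (M1 ⊕ M2) ⊕ M1 over the first 8 bytes.
byte 0: (45 ^ b7) ^ 72 = f2 ^ 72 = 80
byte 1: (7a ^ 0e) ^ 65 = 74 ^ 65 = 11
byte 2: (4c ^ 34) ^ 61 = 78 ^ 61 = 19
byte 3: (5c ^ 7a) ^ 64 = 26 ^ 64 = 42
byte 4: (c5 ^ 9e) ^ 79 = 5b ^ 79 = 22
byte 5: (06 ^ f3) ^ 3f = f5 ^ 3f = ca
byte 6: (54 ^ 24) ^ 20 = 70 ^ 20 = 50
byte 7: (25 ^ 5a) ^ 78 = 7f ^ 78 = 07

10000000 00010001 00011001 01000010 00100010 11001010 01010000 00000111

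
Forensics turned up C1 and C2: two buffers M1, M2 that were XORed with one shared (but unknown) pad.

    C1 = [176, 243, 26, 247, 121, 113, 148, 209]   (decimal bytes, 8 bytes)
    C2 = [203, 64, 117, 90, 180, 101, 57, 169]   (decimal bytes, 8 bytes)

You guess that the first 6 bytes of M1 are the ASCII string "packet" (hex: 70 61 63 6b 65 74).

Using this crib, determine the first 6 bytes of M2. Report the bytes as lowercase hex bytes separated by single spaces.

0b d2 0c c6 a8 60

First, C1 ⊕ C2 = (M1 ⊕ K) ⊕ (M2 ⊕ K) = M1 ⊕ M2, so the key drops out. Then M2 = (M1 ⊕ M2) ⊕ M1 over the first 6 bytes.
byte 0: (b0 ^ cb) ^ 70 = 7b ^ 70 = 0b
byte 1: (f3 ^ 40) ^ 61 = b3 ^ 61 = d2
byte 2: (1a ^ 75) ^ 63 = 6f ^ 63 = 0c
byte 3: (f7 ^ 5a) ^ 6b = ad ^ 6b = c6
byte 4: (79 ^ b4) ^ 65 = cd ^ 65 = a8
byte 5: (71 ^ 65) ^ 74 = 14 ^ 74 = 60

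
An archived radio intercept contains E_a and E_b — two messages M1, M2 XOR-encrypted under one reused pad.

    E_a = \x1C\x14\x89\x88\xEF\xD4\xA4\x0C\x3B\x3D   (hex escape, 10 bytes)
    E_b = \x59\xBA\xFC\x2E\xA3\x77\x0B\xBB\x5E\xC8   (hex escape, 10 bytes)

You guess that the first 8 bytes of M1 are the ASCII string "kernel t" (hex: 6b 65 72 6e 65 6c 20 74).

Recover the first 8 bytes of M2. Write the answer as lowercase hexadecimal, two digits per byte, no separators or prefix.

2ecb07c829cf8fc3

First, E_a ⊕ E_b = (M1 ⊕ K) ⊕ (M2 ⊕ K) = M1 ⊕ M2, so the key drops out. Then M2 = (M1 ⊕ M2) ⊕ M1 over the first 8 bytes.
byte 0: (1c ⊕ 59) ⊕ 6b = 45 ⊕ 6b = 2e
byte 1: (14 ⊕ ba) ⊕ 65 = ae ⊕ 65 = cb
byte 2: (89 ⊕ fc) ⊕ 72 = 75 ⊕ 72 = 07
byte 3: (88 ⊕ 2e) ⊕ 6e = a6 ⊕ 6e = c8
byte 4: (ef ⊕ a3) ⊕ 65 = 4c ⊕ 65 = 29
byte 5: (d4 ⊕ 77) ⊕ 6c = a3 ⊕ 6c = cf
byte 6: (a4 ⊕ 0b) ⊕ 20 = af ⊕ 20 = 8f
byte 7: (0c ⊕ bb) ⊕ 74 = b7 ⊕ 74 = c3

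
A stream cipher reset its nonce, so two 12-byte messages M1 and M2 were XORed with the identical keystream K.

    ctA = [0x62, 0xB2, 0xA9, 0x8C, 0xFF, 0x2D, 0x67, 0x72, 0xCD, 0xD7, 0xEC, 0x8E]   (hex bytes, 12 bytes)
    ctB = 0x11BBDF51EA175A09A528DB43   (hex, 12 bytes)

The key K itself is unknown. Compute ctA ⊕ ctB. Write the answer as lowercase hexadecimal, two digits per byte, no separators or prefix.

730976dd153a3d7b68ff37cd

ctA ⊕ ctB = (M1 ⊕ K) ⊕ (M2 ⊕ K) = M1 ⊕ M2 — the shared key cancels under XOR.
62 XOR 11 = 73
b2 XOR bb = 09
a9 XOR df = 76
8c XOR 51 = dd
ff XOR ea = 15
2d XOR 17 = 3a
67 XOR 5a = 3d
72 XOR 09 = 7b
cd XOR a5 = 68
d7 XOR 28 = ff
ec XOR db = 37
8e XOR 43 = cd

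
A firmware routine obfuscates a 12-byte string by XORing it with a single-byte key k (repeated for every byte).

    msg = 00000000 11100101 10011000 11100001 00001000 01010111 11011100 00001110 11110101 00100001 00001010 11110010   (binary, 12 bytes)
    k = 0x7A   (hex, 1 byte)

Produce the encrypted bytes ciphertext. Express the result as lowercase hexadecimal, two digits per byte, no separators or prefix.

7a9fe29b722da6748f5b7088

The 1-byte key repeats, so the effective keystream is 7a 7a 7a 7a 7a 7a 7a 7a 7a 7a 7a 7a.
byte 0: 00000000 xor 01111010 = 01111010
byte 1: 11100101 xor 01111010 = 10011111
byte 2: 10011000 xor 01111010 = 11100010
byte 3: 11100001 xor 01111010 = 10011011
byte 4: 00001000 xor 01111010 = 01110010
byte 5: 01010111 xor 01111010 = 00101101
byte 6: 11011100 xor 01111010 = 10100110
byte 7: 00001110 xor 01111010 = 01110100
byte 8: 11110101 xor 01111010 = 10001111
byte 9: 00100001 xor 01111010 = 01011011
byte 10: 00001010 xor 01111010 = 01110000
byte 11: 11110010 xor 01111010 = 10001000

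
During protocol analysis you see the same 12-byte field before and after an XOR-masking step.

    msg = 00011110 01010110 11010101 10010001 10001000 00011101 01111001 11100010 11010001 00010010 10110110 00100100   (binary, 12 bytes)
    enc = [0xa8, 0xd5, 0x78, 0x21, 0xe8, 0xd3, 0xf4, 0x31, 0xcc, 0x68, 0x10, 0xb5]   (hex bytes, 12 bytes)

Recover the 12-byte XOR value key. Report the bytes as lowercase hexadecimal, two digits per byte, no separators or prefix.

Since enc = msg ⊕ key, XORing both sides with msg gives key = msg ⊕ enc.
1e XOR a8 = b6
56 XOR d5 = 83
d5 XOR 78 = ad
91 XOR 21 = b0
88 XOR e8 = 60
1d XOR d3 = ce
79 XOR f4 = 8d
e2 XOR 31 = d3
d1 XOR cc = 1d
12 XOR 68 = 7a
b6 XOR 10 = a6
24 XOR b5 = 91

b683adb060ce8dd31d7aa691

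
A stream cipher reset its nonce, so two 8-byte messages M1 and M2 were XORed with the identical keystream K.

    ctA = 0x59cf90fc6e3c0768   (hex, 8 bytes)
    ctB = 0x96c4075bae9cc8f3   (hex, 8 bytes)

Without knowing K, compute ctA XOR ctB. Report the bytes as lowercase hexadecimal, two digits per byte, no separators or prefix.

cf0b97a7c0a0cf9b

ctA ⊕ ctB = (M1 ⊕ K) ⊕ (M2 ⊕ K) = M1 ⊕ M2 — the shared key cancels under XOR.
01011001 ^ 10010110 = 11001111
11001111 ^ 11000100 = 00001011
10010000 ^ 00000111 = 10010111
11111100 ^ 01011011 = 10100111
01101110 ^ 10101110 = 11000000
00111100 ^ 10011100 = 10100000
00000111 ^ 11001000 = 11001111
01101000 ^ 11110011 = 10011011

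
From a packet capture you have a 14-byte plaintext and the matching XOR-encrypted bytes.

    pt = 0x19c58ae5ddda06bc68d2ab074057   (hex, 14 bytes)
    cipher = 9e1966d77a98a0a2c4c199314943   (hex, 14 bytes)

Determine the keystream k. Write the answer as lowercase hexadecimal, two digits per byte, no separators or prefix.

Since cipher = pt ⊕ k, XORing both sides with pt gives k = pt ⊕ cipher.
byte 0: 19 ⊕ 9e = 87
byte 1: c5 ⊕ 19 = dc
byte 2: 8a ⊕ 66 = ec
byte 3: e5 ⊕ d7 = 32
byte 4: dd ⊕ 7a = a7
byte 5: da ⊕ 98 = 42
byte 6: 06 ⊕ a0 = a6
byte 7: bc ⊕ a2 = 1e
byte 8: 68 ⊕ c4 = ac
byte 9: d2 ⊕ c1 = 13
byte 10: ab ⊕ 99 = 32
byte 11: 07 ⊕ 31 = 36
byte 12: 40 ⊕ 49 = 09
byte 13: 57 ⊕ 43 = 14

87dcec32a742a61eac1332360914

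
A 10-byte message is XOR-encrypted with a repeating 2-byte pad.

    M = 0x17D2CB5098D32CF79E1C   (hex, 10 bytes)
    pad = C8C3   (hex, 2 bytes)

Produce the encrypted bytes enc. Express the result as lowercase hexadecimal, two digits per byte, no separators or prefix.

df1103935010e43456df

The 2-byte key repeats, so the effective keystream is c8 c3 c8 c3 c8 c3 c8 c3 c8 c3.
byte 0: 17 ⊕ c8 = df
byte 1: d2 ⊕ c3 = 11
byte 2: cb ⊕ c8 = 03
byte 3: 50 ⊕ c3 = 93
byte 4: 98 ⊕ c8 = 50
byte 5: d3 ⊕ c3 = 10
byte 6: 2c ⊕ c8 = e4
byte 7: f7 ⊕ c3 = 34
byte 8: 9e ⊕ c8 = 56
byte 9: 1c ⊕ c3 = df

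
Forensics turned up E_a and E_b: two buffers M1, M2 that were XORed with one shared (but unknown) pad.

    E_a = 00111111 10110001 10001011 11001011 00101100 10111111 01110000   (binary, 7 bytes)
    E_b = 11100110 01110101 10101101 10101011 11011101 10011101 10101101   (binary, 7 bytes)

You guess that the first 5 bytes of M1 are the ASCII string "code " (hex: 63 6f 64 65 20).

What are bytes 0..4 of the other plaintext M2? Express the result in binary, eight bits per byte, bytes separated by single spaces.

10111010 10101011 01000010 00000101 11010001

First, E_a ⊕ E_b = (M1 ⊕ K) ⊕ (M2 ⊕ K) = M1 ⊕ M2, so the key drops out. Then M2 = (M1 ⊕ M2) ⊕ M1 over the first 5 bytes.
byte 0: (3f xor e6) xor 63 = d9 xor 63 = ba
byte 1: (b1 xor 75) xor 6f = c4 xor 6f = ab
byte 2: (8b xor ad) xor 64 = 26 xor 64 = 42
byte 3: (cb xor ab) xor 65 = 60 xor 65 = 05
byte 4: (2c xor dd) xor 20 = f1 xor 20 = d1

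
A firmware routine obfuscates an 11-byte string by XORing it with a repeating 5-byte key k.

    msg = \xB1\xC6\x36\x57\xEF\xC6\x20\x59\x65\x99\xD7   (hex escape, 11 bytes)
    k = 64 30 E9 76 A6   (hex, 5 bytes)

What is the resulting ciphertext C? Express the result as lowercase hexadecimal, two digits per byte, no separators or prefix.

The 5-byte key repeats, so the effective keystream is 64 30 e9 76 a6 64 30 e9 76 a6 64.
byte 0: b1 ⊕ 64 = d5
byte 1: c6 ⊕ 30 = f6
byte 2: 36 ⊕ e9 = df
byte 3: 57 ⊕ 76 = 21
byte 4: ef ⊕ a6 = 49
byte 5: c6 ⊕ 64 = a2
byte 6: 20 ⊕ 30 = 10
byte 7: 59 ⊕ e9 = b0
byte 8: 65 ⊕ 76 = 13
byte 9: 99 ⊕ a6 = 3f
byte 10: d7 ⊕ 64 = b3

d5f6df2149a210b0133fb3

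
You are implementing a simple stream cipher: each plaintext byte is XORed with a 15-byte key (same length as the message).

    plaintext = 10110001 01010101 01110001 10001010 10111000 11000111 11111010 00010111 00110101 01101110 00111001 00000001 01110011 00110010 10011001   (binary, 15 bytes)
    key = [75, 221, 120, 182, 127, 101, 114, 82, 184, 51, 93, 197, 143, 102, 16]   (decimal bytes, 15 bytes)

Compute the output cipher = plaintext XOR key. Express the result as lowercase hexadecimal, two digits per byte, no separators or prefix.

byte 0: 177 ^  75 = 250
byte 1:  85 ^ 221 = 136
byte 2: 113 ^ 120 =   9
byte 3: 138 ^ 182 =  60
byte 4: 184 ^ 127 = 199
byte 5: 199 ^ 101 = 162
byte 6: 250 ^ 114 = 136
byte 7:  23 ^  82 =  69
byte 8:  53 ^ 184 = 141
byte 9: 110 ^  51 =  93
byte 10:  57 ^  93 = 100
byte 11:   1 ^ 197 = 196
byte 12: 115 ^ 143 = 252
byte 13:  50 ^ 102 =  84
byte 14: 153 ^  16 = 137

fa88093cc7a288458d5d64c4fc5489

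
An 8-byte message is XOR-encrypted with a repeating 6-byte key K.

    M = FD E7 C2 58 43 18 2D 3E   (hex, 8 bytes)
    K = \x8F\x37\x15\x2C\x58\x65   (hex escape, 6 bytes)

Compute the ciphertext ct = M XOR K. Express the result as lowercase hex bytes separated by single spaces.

72 d0 d7 74 1b 7d a2 09

The 6-byte key repeats, so the effective keystream is 8f 37 15 2c 58 65 8f 37.
byte 0: fd ^ 8f = 72
byte 1: e7 ^ 37 = d0
byte 2: c2 ^ 15 = d7
byte 3: 58 ^ 2c = 74
byte 4: 43 ^ 58 = 1b
byte 5: 18 ^ 65 = 7d
byte 6: 2d ^ 8f = a2
byte 7: 3e ^ 37 = 09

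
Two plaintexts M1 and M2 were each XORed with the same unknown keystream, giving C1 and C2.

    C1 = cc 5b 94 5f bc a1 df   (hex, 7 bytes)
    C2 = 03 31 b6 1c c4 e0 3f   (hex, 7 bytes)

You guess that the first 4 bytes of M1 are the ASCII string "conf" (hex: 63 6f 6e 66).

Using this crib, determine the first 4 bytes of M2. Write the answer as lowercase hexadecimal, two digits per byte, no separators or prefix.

First, C1 ⊕ C2 = (M1 ⊕ K) ⊕ (M2 ⊕ K) = M1 ⊕ M2, so the key drops out. Then M2 = (M1 ⊕ M2) ⊕ M1 over the first 4 bytes.
byte 0: (cc ^ 03) ^ 63 = cf ^ 63 = ac
byte 1: (5b ^ 31) ^ 6f = 6a ^ 6f = 05
byte 2: (94 ^ b6) ^ 6e = 22 ^ 6e = 4c
byte 3: (5f ^ 1c) ^ 66 = 43 ^ 66 = 25

ac054c25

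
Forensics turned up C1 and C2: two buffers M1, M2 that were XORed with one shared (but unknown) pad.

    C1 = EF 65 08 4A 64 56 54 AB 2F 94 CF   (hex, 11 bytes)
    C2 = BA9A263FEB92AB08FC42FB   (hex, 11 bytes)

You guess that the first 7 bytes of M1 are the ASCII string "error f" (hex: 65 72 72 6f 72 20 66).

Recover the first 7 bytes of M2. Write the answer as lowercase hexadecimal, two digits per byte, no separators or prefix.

308d5c1afde499

First, C1 ⊕ C2 = (M1 ⊕ K) ⊕ (M2 ⊕ K) = M1 ⊕ M2, so the key drops out. Then M2 = (M1 ⊕ M2) ⊕ M1 over the first 7 bytes.
byte 0: (ef XOR ba) XOR 65 = 55 XOR 65 = 30
byte 1: (65 XOR 9a) XOR 72 = ff XOR 72 = 8d
byte 2: (08 XOR 26) XOR 72 = 2e XOR 72 = 5c
byte 3: (4a XOR 3f) XOR 6f = 75 XOR 6f = 1a
byte 4: (64 XOR eb) XOR 72 = 8f XOR 72 = fd
byte 5: (56 XOR 92) XOR 20 = c4 XOR 20 = e4
byte 6: (54 XOR ab) XOR 66 = ff XOR 66 = 99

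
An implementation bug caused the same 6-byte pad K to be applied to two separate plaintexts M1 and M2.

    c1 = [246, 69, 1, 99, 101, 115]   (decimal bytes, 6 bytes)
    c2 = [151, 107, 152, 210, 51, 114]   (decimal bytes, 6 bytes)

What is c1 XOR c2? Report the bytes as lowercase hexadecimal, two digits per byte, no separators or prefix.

612e99b15601

c1 ⊕ c2 = (M1 ⊕ K) ⊕ (M2 ⊕ K) = M1 ⊕ M2 — the shared key cancels under XOR.
11110110 XOR 10010111 = 01100001
01000101 XOR 01101011 = 00101110
00000001 XOR 10011000 = 10011001
01100011 XOR 11010010 = 10110001
01100101 XOR 00110011 = 01010110
01110011 XOR 01110010 = 00000001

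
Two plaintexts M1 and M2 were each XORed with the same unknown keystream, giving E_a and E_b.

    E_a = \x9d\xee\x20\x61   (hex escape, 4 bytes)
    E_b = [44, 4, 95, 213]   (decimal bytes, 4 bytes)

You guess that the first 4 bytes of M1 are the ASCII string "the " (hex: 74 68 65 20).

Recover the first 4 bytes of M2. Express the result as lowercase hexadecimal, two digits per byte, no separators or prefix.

First, E_a ⊕ E_b = (M1 ⊕ K) ⊕ (M2 ⊕ K) = M1 ⊕ M2, so the key drops out. Then M2 = (M1 ⊕ M2) ⊕ M1 over the first 4 bytes.
byte 0: (9d ^ 2c) ^ 74 = b1 ^ 74 = c5
byte 1: (ee ^ 04) ^ 68 = ea ^ 68 = 82
byte 2: (20 ^ 5f) ^ 65 = 7f ^ 65 = 1a
byte 3: (61 ^ d5) ^ 20 = b4 ^ 20 = 94

c5821a94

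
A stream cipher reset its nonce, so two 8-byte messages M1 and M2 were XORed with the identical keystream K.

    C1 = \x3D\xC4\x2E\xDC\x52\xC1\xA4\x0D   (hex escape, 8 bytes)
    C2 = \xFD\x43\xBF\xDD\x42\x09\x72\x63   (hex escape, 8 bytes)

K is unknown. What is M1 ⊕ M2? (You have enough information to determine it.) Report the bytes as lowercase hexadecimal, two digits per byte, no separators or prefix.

C1 ⊕ C2 = (M1 ⊕ K) ⊕ (M2 ⊕ K) = M1 ⊕ M2 — the shared key cancels under XOR.
3d xor fd = c0
c4 xor 43 = 87
2e xor bf = 91
dc xor dd = 01
52 xor 42 = 10
c1 xor 09 = c8
a4 xor 72 = d6
0d xor 63 = 6e

c087910110c8d66e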